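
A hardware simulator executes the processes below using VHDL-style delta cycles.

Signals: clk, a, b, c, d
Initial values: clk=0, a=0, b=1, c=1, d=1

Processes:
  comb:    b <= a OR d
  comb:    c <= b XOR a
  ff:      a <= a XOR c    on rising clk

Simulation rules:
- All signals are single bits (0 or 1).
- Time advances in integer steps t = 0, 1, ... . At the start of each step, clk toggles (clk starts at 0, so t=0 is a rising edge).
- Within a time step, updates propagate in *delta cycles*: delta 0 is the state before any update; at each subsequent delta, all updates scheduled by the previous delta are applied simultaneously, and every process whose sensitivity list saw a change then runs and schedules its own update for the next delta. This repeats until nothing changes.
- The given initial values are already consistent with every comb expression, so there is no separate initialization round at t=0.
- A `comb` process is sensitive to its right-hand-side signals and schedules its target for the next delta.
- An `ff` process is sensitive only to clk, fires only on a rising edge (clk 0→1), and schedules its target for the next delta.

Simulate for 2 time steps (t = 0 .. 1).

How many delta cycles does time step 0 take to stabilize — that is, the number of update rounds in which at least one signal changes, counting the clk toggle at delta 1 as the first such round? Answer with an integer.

[bits: d,b,a,c,clk]
t=0: Δ0=11010 Δ1=11011 Δ2=11111 Δ3=11101 | 3Δ
t=1: Δ0=11101 Δ1=11100 | 1Δ

3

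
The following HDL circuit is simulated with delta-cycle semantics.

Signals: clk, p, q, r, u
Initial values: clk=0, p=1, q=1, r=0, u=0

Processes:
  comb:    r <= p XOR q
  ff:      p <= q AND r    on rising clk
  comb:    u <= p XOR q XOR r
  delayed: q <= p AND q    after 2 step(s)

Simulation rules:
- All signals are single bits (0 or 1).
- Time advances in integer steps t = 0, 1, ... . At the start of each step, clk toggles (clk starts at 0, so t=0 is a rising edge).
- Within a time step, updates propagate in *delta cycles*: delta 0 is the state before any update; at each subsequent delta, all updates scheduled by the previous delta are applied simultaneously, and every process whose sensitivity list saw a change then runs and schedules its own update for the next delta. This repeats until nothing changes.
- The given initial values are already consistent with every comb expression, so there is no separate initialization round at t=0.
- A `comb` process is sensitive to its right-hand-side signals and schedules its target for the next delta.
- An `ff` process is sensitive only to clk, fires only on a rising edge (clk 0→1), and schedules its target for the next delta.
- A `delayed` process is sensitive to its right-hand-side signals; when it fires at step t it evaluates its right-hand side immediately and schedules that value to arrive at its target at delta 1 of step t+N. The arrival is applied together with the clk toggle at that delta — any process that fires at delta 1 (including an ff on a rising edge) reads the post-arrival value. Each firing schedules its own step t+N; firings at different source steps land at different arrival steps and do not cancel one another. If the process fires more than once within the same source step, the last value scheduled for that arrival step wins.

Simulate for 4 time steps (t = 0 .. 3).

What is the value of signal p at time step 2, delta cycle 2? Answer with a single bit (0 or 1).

0

t0.Δ0 p=1 u=0 q=1 clk=0 r=0
t0.Δ1 p=1 u=0 q=1 clk=1 r=0
t0.Δ2 p=0 u=0 q=1 clk=1 r=0
t0.Δ3 p=0 u=1 q=1 clk=1 r=1
t0.Δ4 p=0 u=0 q=1 clk=1 r=1
t1.Δ0 p=0 u=0 q=1 clk=1 r=1
t1.Δ1 p=0 u=0 q=1 clk=0 r=1
t2.Δ0 p=0 u=0 q=1 clk=0 r=1
t2.Δ1 p=0 u=0 q=0 clk=1 r=1
t2.Δ2 p=0 u=1 q=0 clk=1 r=0
t2.Δ3 p=0 u=0 q=0 clk=1 r=0
t3.Δ0 p=0 u=0 q=0 clk=1 r=0
t3.Δ1 p=0 u=0 q=0 clk=0 r=0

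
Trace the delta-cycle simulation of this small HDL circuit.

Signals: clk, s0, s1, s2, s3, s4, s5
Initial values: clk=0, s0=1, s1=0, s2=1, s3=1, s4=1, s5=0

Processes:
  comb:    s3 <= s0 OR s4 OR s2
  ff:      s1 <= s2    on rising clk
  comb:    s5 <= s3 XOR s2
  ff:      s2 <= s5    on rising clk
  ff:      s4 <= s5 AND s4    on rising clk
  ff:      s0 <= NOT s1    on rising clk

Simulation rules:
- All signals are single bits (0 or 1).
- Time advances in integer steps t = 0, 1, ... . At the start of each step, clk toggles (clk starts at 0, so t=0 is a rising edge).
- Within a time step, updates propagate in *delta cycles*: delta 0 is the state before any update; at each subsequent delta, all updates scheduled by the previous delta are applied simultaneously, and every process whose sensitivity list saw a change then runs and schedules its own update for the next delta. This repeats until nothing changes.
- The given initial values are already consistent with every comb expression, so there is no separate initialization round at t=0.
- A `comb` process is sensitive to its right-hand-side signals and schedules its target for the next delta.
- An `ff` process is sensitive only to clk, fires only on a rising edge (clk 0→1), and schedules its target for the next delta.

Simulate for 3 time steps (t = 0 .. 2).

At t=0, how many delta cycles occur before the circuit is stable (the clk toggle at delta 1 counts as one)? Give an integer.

[bits: s3,s0,s4,s5,s1,s2,clk]
t=0: Δ0=1110010 Δ1=1110011 Δ2=1100101 Δ3=1101101 | 3Δ
t=1: Δ0=1101101 Δ1=1101100 | 1Δ
t=2: Δ0=1101100 Δ1=1101101 Δ2=1001011 Δ3=1000011 | 3Δ

3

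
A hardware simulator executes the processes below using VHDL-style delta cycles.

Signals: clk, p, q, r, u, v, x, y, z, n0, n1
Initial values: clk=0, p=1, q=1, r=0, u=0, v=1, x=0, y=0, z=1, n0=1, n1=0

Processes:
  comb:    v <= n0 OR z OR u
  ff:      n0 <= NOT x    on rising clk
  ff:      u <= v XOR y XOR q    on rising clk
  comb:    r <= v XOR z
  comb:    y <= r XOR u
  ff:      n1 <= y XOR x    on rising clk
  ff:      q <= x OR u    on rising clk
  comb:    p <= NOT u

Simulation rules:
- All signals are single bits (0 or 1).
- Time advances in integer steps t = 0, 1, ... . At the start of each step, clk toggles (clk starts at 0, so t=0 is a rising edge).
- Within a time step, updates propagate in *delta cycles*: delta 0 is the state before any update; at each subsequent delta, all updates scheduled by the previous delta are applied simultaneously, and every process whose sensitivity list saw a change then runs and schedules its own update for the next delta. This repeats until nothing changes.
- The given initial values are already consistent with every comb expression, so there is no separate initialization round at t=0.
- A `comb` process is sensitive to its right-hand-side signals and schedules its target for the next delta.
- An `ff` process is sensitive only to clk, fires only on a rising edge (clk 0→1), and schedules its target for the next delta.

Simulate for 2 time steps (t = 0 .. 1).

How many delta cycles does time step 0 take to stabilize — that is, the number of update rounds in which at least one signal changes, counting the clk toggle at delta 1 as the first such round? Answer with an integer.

2

t0.Δ0 r=0 u=0 z=1 v=1 p=1 x=0 n0=1 clk=0 y=0 n1=0 q=1
t0.Δ1 r=0 u=0 z=1 v=1 p=1 x=0 n0=1 clk=1 y=0 n1=0 q=1
t0.Δ2 r=0 u=0 z=1 v=1 p=1 x=0 n0=1 clk=1 y=0 n1=0 q=0
t1.Δ0 r=0 u=0 z=1 v=1 p=1 x=0 n0=1 clk=1 y=0 n1=0 q=0
t1.Δ1 r=0 u=0 z=1 v=1 p=1 x=0 n0=1 clk=0 y=0 n1=0 q=0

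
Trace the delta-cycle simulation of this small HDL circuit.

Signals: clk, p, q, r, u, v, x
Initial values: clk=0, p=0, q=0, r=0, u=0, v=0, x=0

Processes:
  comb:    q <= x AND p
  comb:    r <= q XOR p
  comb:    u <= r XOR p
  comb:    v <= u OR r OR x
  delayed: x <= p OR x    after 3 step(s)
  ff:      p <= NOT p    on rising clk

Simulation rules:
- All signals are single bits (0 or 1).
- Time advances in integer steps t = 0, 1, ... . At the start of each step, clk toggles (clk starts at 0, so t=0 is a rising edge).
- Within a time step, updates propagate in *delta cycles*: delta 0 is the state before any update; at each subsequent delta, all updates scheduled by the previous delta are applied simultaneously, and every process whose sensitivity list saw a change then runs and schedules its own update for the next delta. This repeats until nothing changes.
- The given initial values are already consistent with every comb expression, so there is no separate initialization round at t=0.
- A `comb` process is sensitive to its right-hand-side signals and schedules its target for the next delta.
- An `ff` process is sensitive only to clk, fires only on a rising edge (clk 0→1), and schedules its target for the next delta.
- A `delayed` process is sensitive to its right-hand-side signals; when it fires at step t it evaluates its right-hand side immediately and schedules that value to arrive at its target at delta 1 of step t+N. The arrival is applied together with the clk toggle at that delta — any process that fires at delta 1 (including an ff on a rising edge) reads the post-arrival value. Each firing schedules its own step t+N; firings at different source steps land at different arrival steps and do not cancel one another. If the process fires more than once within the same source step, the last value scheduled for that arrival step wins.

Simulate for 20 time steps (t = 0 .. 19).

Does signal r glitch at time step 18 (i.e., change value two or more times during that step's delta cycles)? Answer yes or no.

yes

[bits: u,clk,x,q,r,p,v]
t=0: Δ0=0000000 Δ1=0100000 Δ2=0100010 Δ3=1100110 Δ4=0100111 | 4Δ
t=1: Δ0=0100111 Δ1=0000111 | 1Δ
t=2: Δ0=0000111 Δ1=0100111 Δ2=0100101 Δ3=1100001 Δ4=0100001 Δ5=0100000 | 5Δ
t=3: Δ0=0100000 Δ1=0010000 Δ2=0010001 | 2Δ
t=4: Δ0=0010001 Δ1=0110001 Δ2=0110011 Δ3=1111111 Δ4=0111011 Δ5=1111011 | 5Δ
t=5: Δ0=1111011 Δ1=1001011 Δ2=1000011 Δ3=1000111 Δ4=0000111 | 4Δ
t=6: Δ0=0000111 Δ1=0110111 Δ2=0111101 Δ3=1110101 Δ4=1110001 Δ5=0110001 | 5Δ
t=7: Δ0=0110001 Δ1=0010001 | 1Δ
t=8: Δ0=0010001 Δ1=0110001 Δ2=0110011 Δ3=1111111 Δ4=0111011 Δ5=1111011 | 5Δ
t=9: Δ0=1111011 Δ1=1011011 | 1Δ
t=10: Δ0=1011011 Δ1=1111011 Δ2=1111001 Δ3=0110101 Δ4=1110001 Δ5=0110001 | 5Δ
t=11: Δ0=0110001 Δ1=0010001 | 1Δ
t=12: Δ0=0010001 Δ1=0110001 Δ2=0110011 Δ3=1111111 Δ4=0111011 Δ5=1111011 | 5Δ
t=13: Δ0=1111011 Δ1=1011011 | 1Δ
t=14: Δ0=1011011 Δ1=1111011 Δ2=1111001 Δ3=0110101 Δ4=1110001 Δ5=0110001 | 5Δ
t=15: Δ0=0110001 Δ1=0010001 | 1Δ
t=16: Δ0=0010001 Δ1=0110001 Δ2=0110011 Δ3=1111111 Δ4=0111011 Δ5=1111011 | 5Δ
t=17: Δ0=1111011 Δ1=1011011 | 1Δ
t=18: Δ0=1011011 Δ1=1111011 Δ2=1111001 Δ3=0110101 Δ4=1110001 Δ5=0110001 | 5Δ
t=19: Δ0=0110001 Δ1=0010001 | 1Δ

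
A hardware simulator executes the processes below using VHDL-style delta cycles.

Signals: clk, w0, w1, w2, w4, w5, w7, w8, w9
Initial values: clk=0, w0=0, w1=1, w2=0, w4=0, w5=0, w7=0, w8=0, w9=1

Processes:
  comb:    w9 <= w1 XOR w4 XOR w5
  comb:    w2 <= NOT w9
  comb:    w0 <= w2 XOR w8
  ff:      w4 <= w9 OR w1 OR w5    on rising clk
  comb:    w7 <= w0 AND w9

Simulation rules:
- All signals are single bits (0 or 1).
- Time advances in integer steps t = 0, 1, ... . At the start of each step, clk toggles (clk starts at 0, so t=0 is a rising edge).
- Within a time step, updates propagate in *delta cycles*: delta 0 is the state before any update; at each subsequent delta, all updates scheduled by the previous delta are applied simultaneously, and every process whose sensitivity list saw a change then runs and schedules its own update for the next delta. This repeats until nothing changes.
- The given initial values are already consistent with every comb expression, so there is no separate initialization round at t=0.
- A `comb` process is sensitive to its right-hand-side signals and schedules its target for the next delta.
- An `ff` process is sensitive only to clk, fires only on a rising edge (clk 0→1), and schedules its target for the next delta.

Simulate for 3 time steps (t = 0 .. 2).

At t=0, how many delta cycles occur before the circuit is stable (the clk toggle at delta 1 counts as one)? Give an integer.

t=0 Δ0: w9=1 w8=0 clk=0 w2=0 w1=1 w0=0 w7=0 w4=0 w5=0
  Δ1: clk:0→1
  Δ2: w4:0→1
  Δ3: w9:1→0
  Δ4: w2:0→1
  Δ5: w0:0→1
  (5Δ to stable)
t=1 Δ0: w9=0 w8=0 clk=1 w2=1 w1=1 w0=1 w7=0 w4=1 w5=0
  Δ1: clk:1→0
  (1Δ to stable)
t=2 Δ0: w9=0 w8=0 clk=0 w2=1 w1=1 w0=1 w7=0 w4=1 w5=0
  Δ1: clk:0→1
  (1Δ to stable)

5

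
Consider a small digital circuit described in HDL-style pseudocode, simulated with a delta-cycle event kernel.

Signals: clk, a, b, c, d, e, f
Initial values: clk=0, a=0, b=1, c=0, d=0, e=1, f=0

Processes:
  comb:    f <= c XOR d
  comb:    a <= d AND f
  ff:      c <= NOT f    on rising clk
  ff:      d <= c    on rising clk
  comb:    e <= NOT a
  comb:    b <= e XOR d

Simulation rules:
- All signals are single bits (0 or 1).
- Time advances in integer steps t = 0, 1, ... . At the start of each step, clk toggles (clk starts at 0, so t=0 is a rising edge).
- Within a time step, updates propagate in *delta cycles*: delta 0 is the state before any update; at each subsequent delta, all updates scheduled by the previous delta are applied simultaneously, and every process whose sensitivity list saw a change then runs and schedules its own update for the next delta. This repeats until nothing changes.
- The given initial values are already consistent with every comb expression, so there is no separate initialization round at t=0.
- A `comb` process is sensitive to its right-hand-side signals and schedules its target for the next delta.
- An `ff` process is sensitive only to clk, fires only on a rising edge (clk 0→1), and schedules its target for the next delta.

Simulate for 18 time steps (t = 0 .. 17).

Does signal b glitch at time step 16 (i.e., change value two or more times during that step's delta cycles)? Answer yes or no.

yes

t0.Δ0 clk=0 b=1 e=1 a=0 f=0 d=0 c=0
t0.Δ1 clk=1 b=1 e=1 a=0 f=0 d=0 c=0
t0.Δ2 clk=1 b=1 e=1 a=0 f=0 d=0 c=1
t0.Δ3 clk=1 b=1 e=1 a=0 f=1 d=0 c=1
t1.Δ0 clk=1 b=1 e=1 a=0 f=1 d=0 c=1
t1.Δ1 clk=0 b=1 e=1 a=0 f=1 d=0 c=1
t2.Δ0 clk=0 b=1 e=1 a=0 f=1 d=0 c=1
t2.Δ1 clk=1 b=1 e=1 a=0 f=1 d=0 c=1
t2.Δ2 clk=1 b=1 e=1 a=0 f=1 d=1 c=0
t2.Δ3 clk=1 b=0 e=1 a=1 f=1 d=1 c=0
t2.Δ4 clk=1 b=0 e=0 a=1 f=1 d=1 c=0
t2.Δ5 clk=1 b=1 e=0 a=1 f=1 d=1 c=0
t3.Δ0 clk=1 b=1 e=0 a=1 f=1 d=1 c=0
t3.Δ1 clk=0 b=1 e=0 a=1 f=1 d=1 c=0
t4.Δ0 clk=0 b=1 e=0 a=1 f=1 d=1 c=0
t4.Δ1 clk=1 b=1 e=0 a=1 f=1 d=1 c=0
t4.Δ2 clk=1 b=1 e=0 a=1 f=1 d=0 c=0
t4.Δ3 clk=1 b=0 e=0 a=0 f=0 d=0 c=0
t4.Δ4 clk=1 b=0 e=1 a=0 f=0 d=0 c=0
t4.Δ5 clk=1 b=1 e=1 a=0 f=0 d=0 c=0
t5.Δ0 clk=1 b=1 e=1 a=0 f=0 d=0 c=0
t5.Δ1 clk=0 b=1 e=1 a=0 f=0 d=0 c=0
t6.Δ0 clk=0 b=1 e=1 a=0 f=0 d=0 c=0
t6.Δ1 clk=1 b=1 e=1 a=0 f=0 d=0 c=0
t6.Δ2 clk=1 b=1 e=1 a=0 f=0 d=0 c=1
t6.Δ3 clk=1 b=1 e=1 a=0 f=1 d=0 c=1
t7.Δ0 clk=1 b=1 e=1 a=0 f=1 d=0 c=1
t7.Δ1 clk=0 b=1 e=1 a=0 f=1 d=0 c=1
t8.Δ0 clk=0 b=1 e=1 a=0 f=1 d=0 c=1
t8.Δ1 clk=1 b=1 e=1 a=0 f=1 d=0 c=1
t8.Δ2 clk=1 b=1 e=1 a=0 f=1 d=1 c=0
t8.Δ3 clk=1 b=0 e=1 a=1 f=1 d=1 c=0
t8.Δ4 clk=1 b=0 e=0 a=1 f=1 d=1 c=0
t8.Δ5 clk=1 b=1 e=0 a=1 f=1 d=1 c=0
t9.Δ0 clk=1 b=1 e=0 a=1 f=1 d=1 c=0
t9.Δ1 clk=0 b=1 e=0 a=1 f=1 d=1 c=0
t10.Δ0 clk=0 b=1 e=0 a=1 f=1 d=1 c=0
t10.Δ1 clk=1 b=1 e=0 a=1 f=1 d=1 c=0
t10.Δ2 clk=1 b=1 e=0 a=1 f=1 d=0 c=0
t10.Δ3 clk=1 b=0 e=0 a=0 f=0 d=0 c=0
t10.Δ4 clk=1 b=0 e=1 a=0 f=0 d=0 c=0
t10.Δ5 clk=1 b=1 e=1 a=0 f=0 d=0 c=0
t11.Δ0 clk=1 b=1 e=1 a=0 f=0 d=0 c=0
t11.Δ1 clk=0 b=1 e=1 a=0 f=0 d=0 c=0
t12.Δ0 clk=0 b=1 e=1 a=0 f=0 d=0 c=0
t12.Δ1 clk=1 b=1 e=1 a=0 f=0 d=0 c=0
t12.Δ2 clk=1 b=1 e=1 a=0 f=0 d=0 c=1
t12.Δ3 clk=1 b=1 e=1 a=0 f=1 d=0 c=1
t13.Δ0 clk=1 b=1 e=1 a=0 f=1 d=0 c=1
t13.Δ1 clk=0 b=1 e=1 a=0 f=1 d=0 c=1
t14.Δ0 clk=0 b=1 e=1 a=0 f=1 d=0 c=1
t14.Δ1 clk=1 b=1 e=1 a=0 f=1 d=0 c=1
t14.Δ2 clk=1 b=1 e=1 a=0 f=1 d=1 c=0
t14.Δ3 clk=1 b=0 e=1 a=1 f=1 d=1 c=0
t14.Δ4 clk=1 b=0 e=0 a=1 f=1 d=1 c=0
t14.Δ5 clk=1 b=1 e=0 a=1 f=1 d=1 c=0
t15.Δ0 clk=1 b=1 e=0 a=1 f=1 d=1 c=0
t15.Δ1 clk=0 b=1 e=0 a=1 f=1 d=1 c=0
t16.Δ0 clk=0 b=1 e=0 a=1 f=1 d=1 c=0
t16.Δ1 clk=1 b=1 e=0 a=1 f=1 d=1 c=0
t16.Δ2 clk=1 b=1 e=0 a=1 f=1 d=0 c=0
t16.Δ3 clk=1 b=0 e=0 a=0 f=0 d=0 c=0
t16.Δ4 clk=1 b=0 e=1 a=0 f=0 d=0 c=0
t16.Δ5 clk=1 b=1 e=1 a=0 f=0 d=0 c=0
t17.Δ0 clk=1 b=1 e=1 a=0 f=0 d=0 c=0
t17.Δ1 clk=0 b=1 e=1 a=0 f=0 d=0 c=0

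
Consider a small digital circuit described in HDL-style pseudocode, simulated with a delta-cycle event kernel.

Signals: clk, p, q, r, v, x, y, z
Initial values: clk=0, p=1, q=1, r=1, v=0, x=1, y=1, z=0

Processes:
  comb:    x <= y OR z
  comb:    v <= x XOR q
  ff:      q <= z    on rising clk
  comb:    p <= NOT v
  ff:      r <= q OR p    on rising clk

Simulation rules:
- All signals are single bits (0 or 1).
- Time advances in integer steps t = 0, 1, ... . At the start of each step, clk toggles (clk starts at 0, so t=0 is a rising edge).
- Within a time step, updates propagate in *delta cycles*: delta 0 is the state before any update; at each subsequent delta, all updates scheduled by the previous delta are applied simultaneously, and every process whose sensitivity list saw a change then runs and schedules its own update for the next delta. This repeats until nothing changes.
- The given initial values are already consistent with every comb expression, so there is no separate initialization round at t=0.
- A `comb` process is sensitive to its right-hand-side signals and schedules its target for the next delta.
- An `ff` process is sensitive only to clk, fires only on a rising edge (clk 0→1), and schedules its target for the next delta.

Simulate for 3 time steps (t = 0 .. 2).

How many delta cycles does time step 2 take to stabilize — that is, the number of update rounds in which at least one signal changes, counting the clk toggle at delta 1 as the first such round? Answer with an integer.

2

[bits: x,z,q,clk,y,p,v,r]
t=0: Δ0=10101101 Δ1=10111101 Δ2=10011101 Δ3=10011111 Δ4=10011011 | 4Δ
t=1: Δ0=10011011 Δ1=10001011 | 1Δ
t=2: Δ0=10001011 Δ1=10011011 Δ2=10011010 | 2Δ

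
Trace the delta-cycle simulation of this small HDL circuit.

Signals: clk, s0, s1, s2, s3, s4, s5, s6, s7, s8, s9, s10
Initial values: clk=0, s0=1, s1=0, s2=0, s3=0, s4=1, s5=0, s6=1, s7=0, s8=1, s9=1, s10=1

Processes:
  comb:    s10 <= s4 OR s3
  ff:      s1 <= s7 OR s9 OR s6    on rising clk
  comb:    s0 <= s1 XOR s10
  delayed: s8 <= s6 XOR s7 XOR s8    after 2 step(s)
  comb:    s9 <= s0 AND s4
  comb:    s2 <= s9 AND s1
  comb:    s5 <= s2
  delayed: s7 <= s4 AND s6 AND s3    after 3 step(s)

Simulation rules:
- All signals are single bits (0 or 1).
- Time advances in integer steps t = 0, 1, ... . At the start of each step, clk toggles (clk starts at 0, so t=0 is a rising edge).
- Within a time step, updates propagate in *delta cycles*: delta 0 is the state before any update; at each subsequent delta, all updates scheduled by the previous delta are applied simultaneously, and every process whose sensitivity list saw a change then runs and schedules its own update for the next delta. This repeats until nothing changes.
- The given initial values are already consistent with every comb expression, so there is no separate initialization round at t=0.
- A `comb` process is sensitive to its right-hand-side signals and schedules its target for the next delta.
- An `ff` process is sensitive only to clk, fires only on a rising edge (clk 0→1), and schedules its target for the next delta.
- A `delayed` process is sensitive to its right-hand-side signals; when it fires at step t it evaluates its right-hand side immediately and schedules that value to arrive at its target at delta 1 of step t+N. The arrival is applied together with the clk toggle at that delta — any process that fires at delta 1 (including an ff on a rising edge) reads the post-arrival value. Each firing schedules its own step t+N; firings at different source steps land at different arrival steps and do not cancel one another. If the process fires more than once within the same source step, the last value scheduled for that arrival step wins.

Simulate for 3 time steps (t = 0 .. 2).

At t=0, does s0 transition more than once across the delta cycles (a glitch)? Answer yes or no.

[bits: s2,s9,s3,clk,s0,s7,s10,s4,s5,s8,s6,s1]
t=0: Δ0=010010110110 Δ1=010110110110 Δ2=010110110111 Δ3=110100110111 Δ4=100100111111 Δ5=000100111111 Δ6=000100110111 | 6Δ
t=1: Δ0=000100110111 Δ1=000000110111 | 1Δ
t=2: Δ0=000000110111 Δ1=000100110111 | 1Δ

no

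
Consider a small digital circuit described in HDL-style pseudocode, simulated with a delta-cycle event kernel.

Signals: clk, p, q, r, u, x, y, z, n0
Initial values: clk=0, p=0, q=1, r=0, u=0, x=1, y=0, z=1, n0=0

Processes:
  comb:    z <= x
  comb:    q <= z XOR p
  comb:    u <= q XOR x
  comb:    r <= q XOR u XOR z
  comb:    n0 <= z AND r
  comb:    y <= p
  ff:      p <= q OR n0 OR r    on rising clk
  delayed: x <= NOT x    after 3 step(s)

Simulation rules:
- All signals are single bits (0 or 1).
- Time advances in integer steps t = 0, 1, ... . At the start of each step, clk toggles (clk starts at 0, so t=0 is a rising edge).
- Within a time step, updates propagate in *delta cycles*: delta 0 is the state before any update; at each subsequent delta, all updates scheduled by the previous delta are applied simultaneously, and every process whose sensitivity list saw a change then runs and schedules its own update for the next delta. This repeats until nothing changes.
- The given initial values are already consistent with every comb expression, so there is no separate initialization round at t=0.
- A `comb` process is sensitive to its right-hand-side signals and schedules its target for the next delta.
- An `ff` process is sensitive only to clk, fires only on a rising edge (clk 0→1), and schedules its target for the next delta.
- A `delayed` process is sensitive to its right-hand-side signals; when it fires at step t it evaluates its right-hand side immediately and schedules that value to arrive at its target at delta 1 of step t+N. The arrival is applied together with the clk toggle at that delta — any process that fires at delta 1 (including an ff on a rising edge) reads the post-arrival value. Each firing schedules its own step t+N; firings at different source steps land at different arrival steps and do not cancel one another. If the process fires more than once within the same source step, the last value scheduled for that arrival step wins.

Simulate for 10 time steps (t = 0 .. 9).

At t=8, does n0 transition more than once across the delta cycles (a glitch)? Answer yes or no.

t=0 Δ0: r=0 x=1 q=1 y=0 n0=0 z=1 p=0 u=0 clk=0
  Δ1: clk:0→1
  Δ2: p:0→1
  Δ3: q:1→0, y:0→1
  Δ4: r:0→1, u:0→1
  Δ5: r:1→0, n0:0→1
  Δ6: n0:1→0
  (6Δ to stable)
t=1 Δ0: r=0 x=1 q=0 y=1 n0=0 z=1 p=1 u=1 clk=1
  Δ1: clk:1→0
  (1Δ to stable)
t=2 Δ0: r=0 x=1 q=0 y=1 n0=0 z=1 p=1 u=1 clk=0
  Δ1: clk:0→1
  Δ2: p:1→0
  Δ3: q:0→1, y:1→0
  Δ4: r:0→1, u:1→0
  Δ5: r:1→0, n0:0→1
  Δ6: n0:1→0
  (6Δ to stable)
t=3 Δ0: r=0 x=1 q=1 y=0 n0=0 z=1 p=0 u=0 clk=1
  Δ1: clk:1→0
  (1Δ to stable)
t=4 Δ0: r=0 x=1 q=1 y=0 n0=0 z=1 p=0 u=0 clk=0
  Δ1: clk:0→1
  Δ2: p:0→1
  Δ3: q:1→0, y:0→1
  Δ4: r:0→1, u:0→1
  Δ5: r:1→0, n0:0→1
  Δ6: n0:1→0
  (6Δ to stable)
t=5 Δ0: r=0 x=1 q=0 y=1 n0=0 z=1 p=1 u=1 clk=1
  Δ1: clk:1→0
  (1Δ to stable)
t=6 Δ0: r=0 x=1 q=0 y=1 n0=0 z=1 p=1 u=1 clk=0
  Δ1: clk:0→1
  Δ2: p:1→0
  Δ3: q:0→1, y:1→0
  Δ4: r:0→1, u:1→0
  Δ5: r:1→0, n0:0→1
  Δ6: n0:1→0
  (6Δ to stable)
t=7 Δ0: r=0 x=1 q=1 y=0 n0=0 z=1 p=0 u=0 clk=1
  Δ1: clk:1→0
  (1Δ to stable)
t=8 Δ0: r=0 x=1 q=1 y=0 n0=0 z=1 p=0 u=0 clk=0
  Δ1: clk:0→1
  Δ2: p:0→1
  Δ3: q:1→0, y:0→1
  Δ4: r:0→1, u:0→1
  Δ5: r:1→0, n0:0→1
  Δ6: n0:1→0
  (6Δ to stable)
t=9 Δ0: r=0 x=1 q=0 y=1 n0=0 z=1 p=1 u=1 clk=1
  Δ1: clk:1→0
  (1Δ to stable)

yes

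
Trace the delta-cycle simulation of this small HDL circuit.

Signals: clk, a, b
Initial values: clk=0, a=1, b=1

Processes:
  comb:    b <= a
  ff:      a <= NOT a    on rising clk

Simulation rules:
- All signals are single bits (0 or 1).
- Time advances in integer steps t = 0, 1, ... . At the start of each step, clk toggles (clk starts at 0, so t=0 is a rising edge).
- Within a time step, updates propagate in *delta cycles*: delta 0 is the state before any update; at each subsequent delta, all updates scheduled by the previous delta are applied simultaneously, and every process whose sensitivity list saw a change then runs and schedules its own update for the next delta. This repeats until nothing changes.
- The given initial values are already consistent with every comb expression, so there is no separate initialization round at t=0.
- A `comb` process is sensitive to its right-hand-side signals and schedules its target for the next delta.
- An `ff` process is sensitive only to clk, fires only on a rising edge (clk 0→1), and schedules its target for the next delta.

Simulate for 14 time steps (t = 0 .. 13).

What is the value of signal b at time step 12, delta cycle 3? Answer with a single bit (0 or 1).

[bits: a,b,clk]
t=0: Δ0=110 Δ1=111 Δ2=011 Δ3=001 | 3Δ
t=1: Δ0=001 Δ1=000 | 1Δ
t=2: Δ0=000 Δ1=001 Δ2=101 Δ3=111 | 3Δ
t=3: Δ0=111 Δ1=110 | 1Δ
t=4: Δ0=110 Δ1=111 Δ2=011 Δ3=001 | 3Δ
t=5: Δ0=001 Δ1=000 | 1Δ
t=6: Δ0=000 Δ1=001 Δ2=101 Δ3=111 | 3Δ
t=7: Δ0=111 Δ1=110 | 1Δ
t=8: Δ0=110 Δ1=111 Δ2=011 Δ3=001 | 3Δ
t=9: Δ0=001 Δ1=000 | 1Δ
t=10: Δ0=000 Δ1=001 Δ2=101 Δ3=111 | 3Δ
t=11: Δ0=111 Δ1=110 | 1Δ
t=12: Δ0=110 Δ1=111 Δ2=011 Δ3=001 | 3Δ
t=13: Δ0=001 Δ1=000 | 1Δ

0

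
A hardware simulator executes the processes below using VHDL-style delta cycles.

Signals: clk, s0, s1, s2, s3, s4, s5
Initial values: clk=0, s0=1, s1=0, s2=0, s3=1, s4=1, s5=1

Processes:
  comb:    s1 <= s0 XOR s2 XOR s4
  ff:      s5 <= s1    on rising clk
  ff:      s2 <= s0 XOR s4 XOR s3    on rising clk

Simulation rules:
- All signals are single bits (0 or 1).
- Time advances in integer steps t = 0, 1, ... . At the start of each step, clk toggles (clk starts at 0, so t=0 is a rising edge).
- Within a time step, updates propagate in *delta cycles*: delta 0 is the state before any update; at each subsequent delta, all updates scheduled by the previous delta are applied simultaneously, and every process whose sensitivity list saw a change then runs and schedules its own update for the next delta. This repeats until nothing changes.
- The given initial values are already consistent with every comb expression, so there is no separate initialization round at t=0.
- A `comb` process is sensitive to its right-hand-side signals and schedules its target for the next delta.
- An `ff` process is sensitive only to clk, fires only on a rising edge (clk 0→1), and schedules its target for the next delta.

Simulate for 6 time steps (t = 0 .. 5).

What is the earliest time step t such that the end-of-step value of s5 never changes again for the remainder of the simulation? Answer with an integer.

t0.Δ0 s4=1 clk=0 s1=0 s0=1 s3=1 s5=1 s2=0
t0.Δ1 s4=1 clk=1 s1=0 s0=1 s3=1 s5=1 s2=0
t0.Δ2 s4=1 clk=1 s1=0 s0=1 s3=1 s5=0 s2=1
t0.Δ3 s4=1 clk=1 s1=1 s0=1 s3=1 s5=0 s2=1
t1.Δ0 s4=1 clk=1 s1=1 s0=1 s3=1 s5=0 s2=1
t1.Δ1 s4=1 clk=0 s1=1 s0=1 s3=1 s5=0 s2=1
t2.Δ0 s4=1 clk=0 s1=1 s0=1 s3=1 s5=0 s2=1
t2.Δ1 s4=1 clk=1 s1=1 s0=1 s3=1 s5=0 s2=1
t2.Δ2 s4=1 clk=1 s1=1 s0=1 s3=1 s5=1 s2=1
t3.Δ0 s4=1 clk=1 s1=1 s0=1 s3=1 s5=1 s2=1
t3.Δ1 s4=1 clk=0 s1=1 s0=1 s3=1 s5=1 s2=1
t4.Δ0 s4=1 clk=0 s1=1 s0=1 s3=1 s5=1 s2=1
t4.Δ1 s4=1 clk=1 s1=1 s0=1 s3=1 s5=1 s2=1
t5.Δ0 s4=1 clk=1 s1=1 s0=1 s3=1 s5=1 s2=1
t5.Δ1 s4=1 clk=0 s1=1 s0=1 s3=1 s5=1 s2=1

2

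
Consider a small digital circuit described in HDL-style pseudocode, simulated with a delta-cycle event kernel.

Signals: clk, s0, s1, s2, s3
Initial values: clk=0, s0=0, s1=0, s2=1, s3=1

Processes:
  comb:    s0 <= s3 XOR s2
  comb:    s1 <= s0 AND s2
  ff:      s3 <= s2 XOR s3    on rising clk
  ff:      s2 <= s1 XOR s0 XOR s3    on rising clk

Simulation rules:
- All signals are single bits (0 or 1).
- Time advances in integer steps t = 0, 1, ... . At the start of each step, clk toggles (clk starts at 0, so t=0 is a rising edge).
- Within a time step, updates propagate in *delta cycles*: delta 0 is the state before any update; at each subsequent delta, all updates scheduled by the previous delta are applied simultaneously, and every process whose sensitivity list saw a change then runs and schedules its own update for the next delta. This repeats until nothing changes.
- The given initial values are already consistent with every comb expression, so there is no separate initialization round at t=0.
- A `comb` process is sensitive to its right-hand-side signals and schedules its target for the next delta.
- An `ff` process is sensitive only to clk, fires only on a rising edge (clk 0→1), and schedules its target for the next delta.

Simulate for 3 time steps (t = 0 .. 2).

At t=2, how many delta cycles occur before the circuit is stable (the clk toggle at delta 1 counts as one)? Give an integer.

3

t0.Δ0 s1=0 s2=1 s3=1 clk=0 s0=0
t0.Δ1 s1=0 s2=1 s3=1 clk=1 s0=0
t0.Δ2 s1=0 s2=1 s3=0 clk=1 s0=0
t0.Δ3 s1=0 s2=1 s3=0 clk=1 s0=1
t0.Δ4 s1=1 s2=1 s3=0 clk=1 s0=1
t1.Δ0 s1=1 s2=1 s3=0 clk=1 s0=1
t1.Δ1 s1=1 s2=1 s3=0 clk=0 s0=1
t2.Δ0 s1=1 s2=1 s3=0 clk=0 s0=1
t2.Δ1 s1=1 s2=1 s3=0 clk=1 s0=1
t2.Δ2 s1=1 s2=0 s3=1 clk=1 s0=1
t2.Δ3 s1=0 s2=0 s3=1 clk=1 s0=1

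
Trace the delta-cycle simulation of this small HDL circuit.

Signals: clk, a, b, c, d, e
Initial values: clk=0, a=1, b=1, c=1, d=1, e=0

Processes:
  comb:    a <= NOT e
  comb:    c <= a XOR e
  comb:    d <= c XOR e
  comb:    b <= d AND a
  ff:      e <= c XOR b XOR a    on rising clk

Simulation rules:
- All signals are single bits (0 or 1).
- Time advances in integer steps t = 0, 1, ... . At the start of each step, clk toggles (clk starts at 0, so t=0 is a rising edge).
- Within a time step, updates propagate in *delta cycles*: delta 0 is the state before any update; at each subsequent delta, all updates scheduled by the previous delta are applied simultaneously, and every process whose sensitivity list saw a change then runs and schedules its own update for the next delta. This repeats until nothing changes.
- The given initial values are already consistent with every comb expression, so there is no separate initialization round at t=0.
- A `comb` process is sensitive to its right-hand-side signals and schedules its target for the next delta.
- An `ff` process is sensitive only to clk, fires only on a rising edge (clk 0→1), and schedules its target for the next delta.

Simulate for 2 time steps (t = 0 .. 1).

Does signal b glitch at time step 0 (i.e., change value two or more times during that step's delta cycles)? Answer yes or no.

t=0 Δ0: clk=0 b=1 d=1 c=1 a=1 e=0
  Δ1: clk:0→1
  Δ2: e:0→1
  Δ3: d:1→0, c:1→0, a:1→0
  Δ4: b:1→0, d:0→1, c:0→1
  Δ5: d:1→0
  (5Δ to stable)
t=1 Δ0: clk=1 b=0 d=0 c=1 a=0 e=1
  Δ1: clk:1→0
  (1Δ to stable)

no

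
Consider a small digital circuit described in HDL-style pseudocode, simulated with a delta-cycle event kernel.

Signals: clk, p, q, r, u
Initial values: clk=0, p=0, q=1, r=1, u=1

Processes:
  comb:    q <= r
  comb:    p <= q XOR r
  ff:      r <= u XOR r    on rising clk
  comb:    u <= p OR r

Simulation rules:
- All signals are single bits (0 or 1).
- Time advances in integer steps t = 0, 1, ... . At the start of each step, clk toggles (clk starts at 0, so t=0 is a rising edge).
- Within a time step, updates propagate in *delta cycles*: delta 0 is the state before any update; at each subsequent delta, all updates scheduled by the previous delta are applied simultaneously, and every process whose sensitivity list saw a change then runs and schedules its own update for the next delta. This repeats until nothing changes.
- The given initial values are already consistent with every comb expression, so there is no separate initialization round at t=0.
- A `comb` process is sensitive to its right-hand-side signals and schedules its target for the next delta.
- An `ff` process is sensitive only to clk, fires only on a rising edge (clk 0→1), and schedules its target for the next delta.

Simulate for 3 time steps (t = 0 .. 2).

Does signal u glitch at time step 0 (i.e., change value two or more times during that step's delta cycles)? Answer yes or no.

t=0 Δ0: clk=0 r=1 p=0 q=1 u=1
  Δ1: clk:0→1
  Δ2: r:1→0
  Δ3: p:0→1, q:1→0, u:1→0
  Δ4: p:1→0, u:0→1
  Δ5: u:1→0
  (5Δ to stable)
t=1 Δ0: clk=1 r=0 p=0 q=0 u=0
  Δ1: clk:1→0
  (1Δ to stable)
t=2 Δ0: clk=0 r=0 p=0 q=0 u=0
  Δ1: clk:0→1
  (1Δ to stable)

yes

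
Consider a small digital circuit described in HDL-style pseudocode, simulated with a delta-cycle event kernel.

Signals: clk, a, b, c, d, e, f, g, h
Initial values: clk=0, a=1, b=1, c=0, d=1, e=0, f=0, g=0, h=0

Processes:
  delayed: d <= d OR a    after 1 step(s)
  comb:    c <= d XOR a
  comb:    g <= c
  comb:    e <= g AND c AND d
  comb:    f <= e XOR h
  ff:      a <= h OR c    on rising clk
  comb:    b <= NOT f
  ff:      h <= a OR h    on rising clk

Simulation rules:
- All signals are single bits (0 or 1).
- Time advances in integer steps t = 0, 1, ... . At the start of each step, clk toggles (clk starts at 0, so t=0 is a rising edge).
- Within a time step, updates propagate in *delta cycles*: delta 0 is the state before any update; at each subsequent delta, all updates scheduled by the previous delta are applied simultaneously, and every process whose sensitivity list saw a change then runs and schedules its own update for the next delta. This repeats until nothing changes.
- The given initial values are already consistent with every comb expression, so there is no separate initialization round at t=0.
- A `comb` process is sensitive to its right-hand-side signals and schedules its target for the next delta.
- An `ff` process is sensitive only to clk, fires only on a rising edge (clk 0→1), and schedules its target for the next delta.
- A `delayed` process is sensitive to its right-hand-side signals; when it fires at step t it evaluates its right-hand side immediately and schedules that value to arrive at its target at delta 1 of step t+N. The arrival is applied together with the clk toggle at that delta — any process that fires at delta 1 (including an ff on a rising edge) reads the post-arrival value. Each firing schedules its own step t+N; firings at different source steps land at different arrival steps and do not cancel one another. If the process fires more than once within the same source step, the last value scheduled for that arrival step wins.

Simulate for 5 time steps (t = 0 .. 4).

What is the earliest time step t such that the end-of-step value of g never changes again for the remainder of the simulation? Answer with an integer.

2

t=0 Δ0: clk=0 d=1 g=0 c=0 e=0 a=1 f=0 b=1 h=0
  Δ1: clk:0→1
  Δ2: a:1→0, h:0→1
  Δ3: c:0→1, f:0→1
  Δ4: g:0→1, b:1→0
  Δ5: e:0→1
  Δ6: f:1→0
  Δ7: b:0→1
  (7Δ to stable)
t=1 Δ0: clk=1 d=1 g=1 c=1 e=1 a=0 f=0 b=1 h=1
  Δ1: clk:1→0
  (1Δ to stable)
t=2 Δ0: clk=0 d=1 g=1 c=1 e=1 a=0 f=0 b=1 h=1
  Δ1: clk:0→1
  Δ2: a:0→1
  Δ3: c:1→0
  Δ4: g:1→0, e:1→0
  Δ5: f:0→1
  Δ6: b:1→0
  (6Δ to stable)
t=3 Δ0: clk=1 d=1 g=0 c=0 e=0 a=1 f=1 b=0 h=1
  Δ1: clk:1→0
  (1Δ to stable)
t=4 Δ0: clk=0 d=1 g=0 c=0 e=0 a=1 f=1 b=0 h=1
  Δ1: clk:0→1
  (1Δ to stable)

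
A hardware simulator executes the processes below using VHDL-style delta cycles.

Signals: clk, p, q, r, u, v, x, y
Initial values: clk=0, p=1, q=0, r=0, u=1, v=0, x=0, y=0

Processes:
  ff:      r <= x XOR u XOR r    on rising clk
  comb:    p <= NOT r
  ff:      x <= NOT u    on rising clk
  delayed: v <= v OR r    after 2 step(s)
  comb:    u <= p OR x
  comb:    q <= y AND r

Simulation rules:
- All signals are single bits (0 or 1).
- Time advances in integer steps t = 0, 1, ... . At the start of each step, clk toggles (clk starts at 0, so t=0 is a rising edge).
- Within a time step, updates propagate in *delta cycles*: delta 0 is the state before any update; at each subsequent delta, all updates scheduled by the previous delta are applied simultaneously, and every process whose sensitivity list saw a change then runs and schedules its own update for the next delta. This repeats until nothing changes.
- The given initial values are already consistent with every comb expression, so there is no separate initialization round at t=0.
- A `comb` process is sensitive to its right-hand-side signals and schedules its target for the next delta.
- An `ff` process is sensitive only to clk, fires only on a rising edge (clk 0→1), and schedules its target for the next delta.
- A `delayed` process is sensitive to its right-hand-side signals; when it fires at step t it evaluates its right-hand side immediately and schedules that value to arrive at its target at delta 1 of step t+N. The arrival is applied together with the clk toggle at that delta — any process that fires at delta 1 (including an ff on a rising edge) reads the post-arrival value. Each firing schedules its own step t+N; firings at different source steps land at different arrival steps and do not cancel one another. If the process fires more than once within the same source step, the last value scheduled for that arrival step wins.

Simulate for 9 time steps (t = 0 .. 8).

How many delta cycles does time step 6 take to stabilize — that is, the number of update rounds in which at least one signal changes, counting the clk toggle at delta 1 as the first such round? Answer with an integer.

t0.Δ0 x=0 q=0 u=1 v=0 clk=0 p=1 y=0 r=0
t0.Δ1 x=0 q=0 u=1 v=0 clk=1 p=1 y=0 r=0
t0.Δ2 x=0 q=0 u=1 v=0 clk=1 p=1 y=0 r=1
t0.Δ3 x=0 q=0 u=1 v=0 clk=1 p=0 y=0 r=1
t0.Δ4 x=0 q=0 u=0 v=0 clk=1 p=0 y=0 r=1
t1.Δ0 x=0 q=0 u=0 v=0 clk=1 p=0 y=0 r=1
t1.Δ1 x=0 q=0 u=0 v=0 clk=0 p=0 y=0 r=1
t2.Δ0 x=0 q=0 u=0 v=0 clk=0 p=0 y=0 r=1
t2.Δ1 x=0 q=0 u=0 v=1 clk=1 p=0 y=0 r=1
t2.Δ2 x=1 q=0 u=0 v=1 clk=1 p=0 y=0 r=1
t2.Δ3 x=1 q=0 u=1 v=1 clk=1 p=0 y=0 r=1
t3.Δ0 x=1 q=0 u=1 v=1 clk=1 p=0 y=0 r=1
t3.Δ1 x=1 q=0 u=1 v=1 clk=0 p=0 y=0 r=1
t4.Δ0 x=1 q=0 u=1 v=1 clk=0 p=0 y=0 r=1
t4.Δ1 x=1 q=0 u=1 v=1 clk=1 p=0 y=0 r=1
t4.Δ2 x=0 q=0 u=1 v=1 clk=1 p=0 y=0 r=1
t4.Δ3 x=0 q=0 u=0 v=1 clk=1 p=0 y=0 r=1
t5.Δ0 x=0 q=0 u=0 v=1 clk=1 p=0 y=0 r=1
t5.Δ1 x=0 q=0 u=0 v=1 clk=0 p=0 y=0 r=1
t6.Δ0 x=0 q=0 u=0 v=1 clk=0 p=0 y=0 r=1
t6.Δ1 x=0 q=0 u=0 v=1 clk=1 p=0 y=0 r=1
t6.Δ2 x=1 q=0 u=0 v=1 clk=1 p=0 y=0 r=1
t6.Δ3 x=1 q=0 u=1 v=1 clk=1 p=0 y=0 r=1
t7.Δ0 x=1 q=0 u=1 v=1 clk=1 p=0 y=0 r=1
t7.Δ1 x=1 q=0 u=1 v=1 clk=0 p=0 y=0 r=1
t8.Δ0 x=1 q=0 u=1 v=1 clk=0 p=0 y=0 r=1
t8.Δ1 x=1 q=0 u=1 v=1 clk=1 p=0 y=0 r=1
t8.Δ2 x=0 q=0 u=1 v=1 clk=1 p=0 y=0 r=1
t8.Δ3 x=0 q=0 u=0 v=1 clk=1 p=0 y=0 r=1

3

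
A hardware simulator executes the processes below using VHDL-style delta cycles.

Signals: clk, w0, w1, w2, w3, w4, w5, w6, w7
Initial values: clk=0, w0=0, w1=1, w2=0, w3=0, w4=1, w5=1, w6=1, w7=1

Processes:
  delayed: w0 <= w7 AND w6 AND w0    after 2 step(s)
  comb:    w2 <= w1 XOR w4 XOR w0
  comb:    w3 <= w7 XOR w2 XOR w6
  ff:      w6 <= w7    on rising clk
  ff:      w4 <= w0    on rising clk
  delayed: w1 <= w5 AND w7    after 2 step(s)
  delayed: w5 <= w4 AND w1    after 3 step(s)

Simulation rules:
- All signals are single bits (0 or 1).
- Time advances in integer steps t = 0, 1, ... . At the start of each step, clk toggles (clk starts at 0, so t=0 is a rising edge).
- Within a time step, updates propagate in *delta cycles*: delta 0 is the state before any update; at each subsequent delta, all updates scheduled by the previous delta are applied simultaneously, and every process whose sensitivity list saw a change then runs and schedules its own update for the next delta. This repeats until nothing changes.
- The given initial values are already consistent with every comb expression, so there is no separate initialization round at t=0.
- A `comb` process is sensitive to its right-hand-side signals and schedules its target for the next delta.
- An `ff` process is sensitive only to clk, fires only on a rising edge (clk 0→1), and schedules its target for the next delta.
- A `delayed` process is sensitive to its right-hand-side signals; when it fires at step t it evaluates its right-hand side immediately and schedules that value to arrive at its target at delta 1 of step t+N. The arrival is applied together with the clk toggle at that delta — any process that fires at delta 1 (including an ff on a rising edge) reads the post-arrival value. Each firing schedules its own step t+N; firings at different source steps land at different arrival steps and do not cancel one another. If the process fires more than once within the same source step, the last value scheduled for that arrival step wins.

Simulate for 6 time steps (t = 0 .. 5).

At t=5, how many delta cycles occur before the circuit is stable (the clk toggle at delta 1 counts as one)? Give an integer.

t=0 Δ0: w7=1 w6=1 w2=0 w4=1 w5=1 w3=0 w0=0 clk=0 w1=1
  Δ1: clk:0→1
  Δ2: w4:1→0
  Δ3: w2:0→1
  Δ4: w3:0→1
  (4Δ to stable)
t=1 Δ0: w7=1 w6=1 w2=1 w4=0 w5=1 w3=1 w0=0 clk=1 w1=1
  Δ1: clk:1→0
  (1Δ to stable)
t=2 Δ0: w7=1 w6=1 w2=1 w4=0 w5=1 w3=1 w0=0 clk=0 w1=1
  Δ1: clk:0→1
  (1Δ to stable)
t=3 Δ0: w7=1 w6=1 w2=1 w4=0 w5=1 w3=1 w0=0 clk=1 w1=1
  Δ1: w5:1→0, clk:1→0
  (1Δ to stable)
t=4 Δ0: w7=1 w6=1 w2=1 w4=0 w5=0 w3=1 w0=0 clk=0 w1=1
  Δ1: clk:0→1
  (1Δ to stable)
t=5 Δ0: w7=1 w6=1 w2=1 w4=0 w5=0 w3=1 w0=0 clk=1 w1=1
  Δ1: clk:1→0, w1:1→0
  Δ2: w2:1→0
  Δ3: w3:1→0
  (3Δ to stable)

3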